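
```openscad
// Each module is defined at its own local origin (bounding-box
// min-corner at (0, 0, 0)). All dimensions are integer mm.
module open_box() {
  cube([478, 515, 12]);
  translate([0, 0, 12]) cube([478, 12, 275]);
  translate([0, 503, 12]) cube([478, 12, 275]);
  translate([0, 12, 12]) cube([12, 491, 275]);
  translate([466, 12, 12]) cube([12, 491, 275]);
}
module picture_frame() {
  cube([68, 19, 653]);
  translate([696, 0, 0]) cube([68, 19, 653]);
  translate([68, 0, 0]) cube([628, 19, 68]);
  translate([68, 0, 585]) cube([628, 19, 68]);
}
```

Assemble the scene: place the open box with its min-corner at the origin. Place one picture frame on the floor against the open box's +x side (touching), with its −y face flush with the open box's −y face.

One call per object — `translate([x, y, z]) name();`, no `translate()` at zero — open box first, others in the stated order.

open_box();
translate([478, 0, 0]) picture_frame();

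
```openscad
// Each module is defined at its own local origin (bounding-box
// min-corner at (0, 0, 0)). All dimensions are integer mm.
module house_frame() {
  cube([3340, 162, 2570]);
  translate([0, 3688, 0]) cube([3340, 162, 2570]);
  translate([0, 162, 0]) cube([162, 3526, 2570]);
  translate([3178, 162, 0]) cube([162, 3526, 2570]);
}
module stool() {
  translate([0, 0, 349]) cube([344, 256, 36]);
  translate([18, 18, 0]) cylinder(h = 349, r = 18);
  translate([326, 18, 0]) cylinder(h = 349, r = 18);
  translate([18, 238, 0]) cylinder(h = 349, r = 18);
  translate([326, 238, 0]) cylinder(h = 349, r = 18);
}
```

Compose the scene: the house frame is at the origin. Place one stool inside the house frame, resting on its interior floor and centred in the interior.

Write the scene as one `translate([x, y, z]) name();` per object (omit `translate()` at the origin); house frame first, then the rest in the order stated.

house_frame();
translate([1498, 1797, 0]) stool();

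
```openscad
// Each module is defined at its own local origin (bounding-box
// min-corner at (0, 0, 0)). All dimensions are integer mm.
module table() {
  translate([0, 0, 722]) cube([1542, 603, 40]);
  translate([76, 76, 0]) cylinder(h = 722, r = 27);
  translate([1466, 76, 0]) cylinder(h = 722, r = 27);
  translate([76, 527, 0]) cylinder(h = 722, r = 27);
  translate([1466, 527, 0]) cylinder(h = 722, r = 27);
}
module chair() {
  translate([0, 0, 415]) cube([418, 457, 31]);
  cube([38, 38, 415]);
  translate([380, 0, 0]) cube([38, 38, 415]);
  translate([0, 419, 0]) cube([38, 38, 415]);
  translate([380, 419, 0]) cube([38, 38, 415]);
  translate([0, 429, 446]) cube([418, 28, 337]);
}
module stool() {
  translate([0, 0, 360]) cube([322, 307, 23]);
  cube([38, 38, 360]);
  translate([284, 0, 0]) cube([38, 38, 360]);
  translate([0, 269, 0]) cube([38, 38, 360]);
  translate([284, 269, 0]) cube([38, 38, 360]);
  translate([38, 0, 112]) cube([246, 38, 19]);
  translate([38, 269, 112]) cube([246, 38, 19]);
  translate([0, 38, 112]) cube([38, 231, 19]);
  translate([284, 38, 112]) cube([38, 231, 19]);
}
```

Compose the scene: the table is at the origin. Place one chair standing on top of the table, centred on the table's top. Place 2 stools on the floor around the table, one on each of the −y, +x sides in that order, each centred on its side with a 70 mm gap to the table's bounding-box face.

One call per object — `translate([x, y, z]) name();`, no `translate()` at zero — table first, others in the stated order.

table();
translate([562, 73, 762]) chair();
translate([610, -377, 0]) stool();
translate([1612, 148, 0]) stool();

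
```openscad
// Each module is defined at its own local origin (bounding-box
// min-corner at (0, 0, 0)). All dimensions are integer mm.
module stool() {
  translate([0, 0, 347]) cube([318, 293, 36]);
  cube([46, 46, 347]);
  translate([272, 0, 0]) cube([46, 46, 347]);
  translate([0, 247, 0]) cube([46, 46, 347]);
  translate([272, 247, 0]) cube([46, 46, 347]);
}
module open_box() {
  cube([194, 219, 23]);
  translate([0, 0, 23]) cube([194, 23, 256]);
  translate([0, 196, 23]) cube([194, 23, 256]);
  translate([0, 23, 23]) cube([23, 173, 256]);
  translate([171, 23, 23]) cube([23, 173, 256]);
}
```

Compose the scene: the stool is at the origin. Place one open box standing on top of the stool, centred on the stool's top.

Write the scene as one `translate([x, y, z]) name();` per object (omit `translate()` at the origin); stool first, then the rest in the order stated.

stool();
translate([62, 37, 383]) open_box();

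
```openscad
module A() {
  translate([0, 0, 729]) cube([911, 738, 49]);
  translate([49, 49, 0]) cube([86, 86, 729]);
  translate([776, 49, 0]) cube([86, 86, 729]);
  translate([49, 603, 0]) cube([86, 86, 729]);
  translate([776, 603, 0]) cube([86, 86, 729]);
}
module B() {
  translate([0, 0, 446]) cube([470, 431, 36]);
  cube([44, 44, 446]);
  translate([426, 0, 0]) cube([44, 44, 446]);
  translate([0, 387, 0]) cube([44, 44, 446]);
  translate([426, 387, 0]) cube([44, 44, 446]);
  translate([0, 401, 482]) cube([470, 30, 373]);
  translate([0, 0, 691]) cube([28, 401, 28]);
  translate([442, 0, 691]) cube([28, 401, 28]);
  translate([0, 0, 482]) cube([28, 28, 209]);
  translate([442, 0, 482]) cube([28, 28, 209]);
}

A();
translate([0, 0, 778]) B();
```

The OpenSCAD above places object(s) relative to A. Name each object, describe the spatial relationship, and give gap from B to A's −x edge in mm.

The chair's min-x is at 0; the table's min-x is 0; gap = 0 mm.

A is a table. B is a chair. The chair is on top of the table. The gap from the chair to the table's −x edge is 0 mm.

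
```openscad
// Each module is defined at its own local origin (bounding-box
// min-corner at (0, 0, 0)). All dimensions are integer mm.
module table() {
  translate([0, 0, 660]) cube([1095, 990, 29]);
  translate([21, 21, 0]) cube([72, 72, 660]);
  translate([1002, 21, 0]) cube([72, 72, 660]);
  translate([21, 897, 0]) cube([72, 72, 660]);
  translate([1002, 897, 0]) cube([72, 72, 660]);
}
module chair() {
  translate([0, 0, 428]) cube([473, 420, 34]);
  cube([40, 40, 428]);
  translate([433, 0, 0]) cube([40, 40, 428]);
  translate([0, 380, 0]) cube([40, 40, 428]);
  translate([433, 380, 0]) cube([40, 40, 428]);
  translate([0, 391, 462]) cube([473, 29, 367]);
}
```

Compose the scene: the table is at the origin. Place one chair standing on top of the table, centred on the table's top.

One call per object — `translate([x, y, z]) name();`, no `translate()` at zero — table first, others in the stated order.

table();
translate([311, 285, 689]) chair();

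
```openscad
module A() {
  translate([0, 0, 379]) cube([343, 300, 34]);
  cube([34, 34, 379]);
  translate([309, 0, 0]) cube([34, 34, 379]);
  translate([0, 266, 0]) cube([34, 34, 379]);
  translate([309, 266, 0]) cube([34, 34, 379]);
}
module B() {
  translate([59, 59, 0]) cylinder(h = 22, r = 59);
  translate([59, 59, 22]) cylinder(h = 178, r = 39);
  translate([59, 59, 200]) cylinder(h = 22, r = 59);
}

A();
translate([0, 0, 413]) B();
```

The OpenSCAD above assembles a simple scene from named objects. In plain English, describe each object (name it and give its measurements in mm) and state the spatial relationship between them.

A is a simple wooden stool: a rectangular seat 343 mm (x) by 300 mm (y), 34 mm thick, top face at z = 413 mm, on four square legs, each 34×34 mm in cross-section. The legs rest on z = 0, each flush with a corner of the seat.

B is a spool: two coaxial disc flanges of radius 59 mm and thickness 22 mm, joined by a core cylinder of radius 39 mm and height 178 mm. The lower flange rests on z = 0 and the three cylinders share a vertical axis.

The spool is on top of the stool.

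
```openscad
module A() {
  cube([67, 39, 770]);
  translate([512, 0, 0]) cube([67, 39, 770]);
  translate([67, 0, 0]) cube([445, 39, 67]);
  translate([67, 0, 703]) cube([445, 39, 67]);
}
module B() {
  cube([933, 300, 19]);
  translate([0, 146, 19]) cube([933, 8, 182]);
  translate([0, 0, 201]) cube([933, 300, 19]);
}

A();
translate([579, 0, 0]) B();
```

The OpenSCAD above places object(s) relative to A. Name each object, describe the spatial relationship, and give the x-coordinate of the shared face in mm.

The picture frame's +x face and the I-beam's −x face are both at x = 579 mm.

A is a picture frame. B is an I-beam. The I-beam is against the picture frame's +x side, with their −y faces flush. The x-coordinate of the shared face is 579 mm.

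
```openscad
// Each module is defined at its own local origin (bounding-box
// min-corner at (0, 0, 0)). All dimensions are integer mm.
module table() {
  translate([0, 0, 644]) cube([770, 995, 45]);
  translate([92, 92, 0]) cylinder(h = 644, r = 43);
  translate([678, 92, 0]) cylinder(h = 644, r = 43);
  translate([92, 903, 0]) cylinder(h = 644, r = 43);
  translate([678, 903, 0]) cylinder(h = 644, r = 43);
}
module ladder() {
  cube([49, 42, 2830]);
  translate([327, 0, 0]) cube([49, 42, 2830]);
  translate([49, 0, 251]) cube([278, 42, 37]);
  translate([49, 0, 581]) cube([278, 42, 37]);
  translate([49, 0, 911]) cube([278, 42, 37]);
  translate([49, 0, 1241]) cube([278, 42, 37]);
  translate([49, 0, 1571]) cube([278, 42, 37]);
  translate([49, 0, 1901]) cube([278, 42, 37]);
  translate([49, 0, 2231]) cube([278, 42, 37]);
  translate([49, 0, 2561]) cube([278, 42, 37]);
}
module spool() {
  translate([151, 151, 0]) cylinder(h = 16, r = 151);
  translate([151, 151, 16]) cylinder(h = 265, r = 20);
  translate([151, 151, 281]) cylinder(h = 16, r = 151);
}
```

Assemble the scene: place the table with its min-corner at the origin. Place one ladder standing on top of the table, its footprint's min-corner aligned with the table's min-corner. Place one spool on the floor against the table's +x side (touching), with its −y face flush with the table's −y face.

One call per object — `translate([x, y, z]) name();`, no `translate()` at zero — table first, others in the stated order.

table();
translate([0, 0, 689]) ladder();
translate([770, 0, 0]) spool();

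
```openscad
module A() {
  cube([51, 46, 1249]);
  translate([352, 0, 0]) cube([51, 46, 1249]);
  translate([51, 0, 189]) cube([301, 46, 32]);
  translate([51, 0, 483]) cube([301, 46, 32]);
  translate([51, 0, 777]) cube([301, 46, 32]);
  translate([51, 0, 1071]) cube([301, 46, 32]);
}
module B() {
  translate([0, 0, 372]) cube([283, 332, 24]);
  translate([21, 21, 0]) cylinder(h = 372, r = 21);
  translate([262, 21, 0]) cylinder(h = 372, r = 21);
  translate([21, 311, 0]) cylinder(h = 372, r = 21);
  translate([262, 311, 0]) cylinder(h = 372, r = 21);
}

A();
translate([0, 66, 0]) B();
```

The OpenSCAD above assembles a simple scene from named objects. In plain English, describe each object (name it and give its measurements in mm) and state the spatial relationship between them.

A is a straight ladder. Two 51×46 mm vertical rails, 1249 mm tall, stand 403 mm apart (outside-to-outside) with their front faces coplanar on the −y side. 4 rungs, each 46 mm deep and 32 mm tall, span between the inner faces of the rails, front faces flush with the rails. The lowest rung's underside is at z = 189 mm and rungs are spaced 294 mm apart (underside to underside).

B is a four-legged stool. The seat is 283×332 mm, 24 mm thick, top at z = 396 mm. It stands on four round legs, each 42 mm in diameter, from z = 0 to the seat underside, each leg's axis is inset half a diameter from the nearest pair of seat edges (so the leg's bounding box is flush with the corner).

The stool is on the floor beside the ladder on its +y side.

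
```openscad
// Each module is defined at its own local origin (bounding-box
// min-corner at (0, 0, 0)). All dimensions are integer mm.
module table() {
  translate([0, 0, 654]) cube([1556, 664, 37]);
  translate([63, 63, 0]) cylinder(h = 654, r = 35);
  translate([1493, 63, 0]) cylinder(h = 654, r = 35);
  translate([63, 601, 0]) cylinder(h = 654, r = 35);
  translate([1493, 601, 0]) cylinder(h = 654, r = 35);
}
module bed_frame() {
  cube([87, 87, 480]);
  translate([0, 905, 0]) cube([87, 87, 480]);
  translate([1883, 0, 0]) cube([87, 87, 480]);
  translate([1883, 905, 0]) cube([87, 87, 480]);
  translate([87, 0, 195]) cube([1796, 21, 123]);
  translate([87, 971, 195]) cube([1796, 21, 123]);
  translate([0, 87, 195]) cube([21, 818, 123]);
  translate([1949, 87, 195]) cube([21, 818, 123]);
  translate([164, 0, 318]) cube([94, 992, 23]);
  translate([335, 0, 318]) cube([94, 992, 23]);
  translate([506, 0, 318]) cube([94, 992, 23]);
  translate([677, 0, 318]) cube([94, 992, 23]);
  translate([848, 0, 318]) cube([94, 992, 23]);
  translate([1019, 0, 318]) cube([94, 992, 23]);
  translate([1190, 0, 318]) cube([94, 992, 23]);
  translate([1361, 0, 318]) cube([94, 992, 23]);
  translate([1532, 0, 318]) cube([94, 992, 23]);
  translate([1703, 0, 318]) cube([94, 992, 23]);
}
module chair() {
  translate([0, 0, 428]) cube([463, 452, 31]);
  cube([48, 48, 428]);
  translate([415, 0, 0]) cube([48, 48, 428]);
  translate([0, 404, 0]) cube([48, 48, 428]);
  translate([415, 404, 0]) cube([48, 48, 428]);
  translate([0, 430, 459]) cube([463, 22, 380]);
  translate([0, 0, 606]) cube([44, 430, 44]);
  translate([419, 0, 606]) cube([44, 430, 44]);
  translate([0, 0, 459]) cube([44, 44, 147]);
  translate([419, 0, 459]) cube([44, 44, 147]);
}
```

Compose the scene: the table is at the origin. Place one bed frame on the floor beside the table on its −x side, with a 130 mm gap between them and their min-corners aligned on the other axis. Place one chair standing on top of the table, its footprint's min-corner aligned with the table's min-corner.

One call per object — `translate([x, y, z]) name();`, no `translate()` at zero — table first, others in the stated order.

table();
translate([-2100, 0, 0]) bed_frame();
translate([0, 0, 691]) chair();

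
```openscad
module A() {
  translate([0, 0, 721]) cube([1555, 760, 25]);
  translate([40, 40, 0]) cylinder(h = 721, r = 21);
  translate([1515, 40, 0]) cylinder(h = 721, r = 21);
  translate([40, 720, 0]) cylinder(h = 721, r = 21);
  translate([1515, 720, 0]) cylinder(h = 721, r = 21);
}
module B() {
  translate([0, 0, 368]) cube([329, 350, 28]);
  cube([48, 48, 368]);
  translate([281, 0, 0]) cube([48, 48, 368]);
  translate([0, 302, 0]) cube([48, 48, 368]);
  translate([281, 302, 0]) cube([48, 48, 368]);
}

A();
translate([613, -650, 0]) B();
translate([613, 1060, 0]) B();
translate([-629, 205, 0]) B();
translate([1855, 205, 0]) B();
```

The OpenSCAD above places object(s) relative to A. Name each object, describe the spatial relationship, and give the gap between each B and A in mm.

A is a table. B is a stool. Four stools sit around the table at the −y, +y, −x, +x sides. The gap between each stool and the table is 300 mm.

Each stool's nearest face is 300 mm from the table's bounding box.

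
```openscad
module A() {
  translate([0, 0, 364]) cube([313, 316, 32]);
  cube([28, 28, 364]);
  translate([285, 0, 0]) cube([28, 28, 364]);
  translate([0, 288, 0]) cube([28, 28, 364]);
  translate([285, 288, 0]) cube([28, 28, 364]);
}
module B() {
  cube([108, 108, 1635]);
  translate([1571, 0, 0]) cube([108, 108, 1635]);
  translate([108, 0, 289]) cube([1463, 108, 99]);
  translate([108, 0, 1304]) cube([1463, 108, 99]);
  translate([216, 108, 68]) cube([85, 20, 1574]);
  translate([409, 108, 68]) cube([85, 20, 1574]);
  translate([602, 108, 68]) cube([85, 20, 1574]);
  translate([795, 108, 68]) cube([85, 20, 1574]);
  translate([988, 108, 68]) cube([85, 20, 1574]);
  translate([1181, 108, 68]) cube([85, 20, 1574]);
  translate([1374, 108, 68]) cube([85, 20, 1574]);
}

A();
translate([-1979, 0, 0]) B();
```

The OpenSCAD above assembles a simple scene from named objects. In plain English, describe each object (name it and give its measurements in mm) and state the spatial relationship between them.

A is a four-legged stool. The seat is 313×316 mm, 32 mm thick, top at z = 396 mm. It stands on four square legs, each 28×28 mm in cross-section, from z = 0 to the seat underside, each flush with a corner of the seat.

B is a fence section. Two 108×108 mm posts, 1635 mm tall, stand on the floor with a clear span of 1463 mm between their inner faces. Two horizontal rails of 108×99 mm section span the gap between the posts with their undersides at z = 289 mm and z = 1304 mm, flush with the posts' −y face. 7 pickets, each 85 mm wide, 20 mm thick and 1574 mm tall, are fixed to the +y face of the rails with their bottoms at z = 68 mm, evenly spaced across the span with equal gaps (rounded down to the nearest mm) at the −x end and between each pair — any rounding remainder accumulates at the +x end.

The fence section is on the floor beside the stool on its −x side.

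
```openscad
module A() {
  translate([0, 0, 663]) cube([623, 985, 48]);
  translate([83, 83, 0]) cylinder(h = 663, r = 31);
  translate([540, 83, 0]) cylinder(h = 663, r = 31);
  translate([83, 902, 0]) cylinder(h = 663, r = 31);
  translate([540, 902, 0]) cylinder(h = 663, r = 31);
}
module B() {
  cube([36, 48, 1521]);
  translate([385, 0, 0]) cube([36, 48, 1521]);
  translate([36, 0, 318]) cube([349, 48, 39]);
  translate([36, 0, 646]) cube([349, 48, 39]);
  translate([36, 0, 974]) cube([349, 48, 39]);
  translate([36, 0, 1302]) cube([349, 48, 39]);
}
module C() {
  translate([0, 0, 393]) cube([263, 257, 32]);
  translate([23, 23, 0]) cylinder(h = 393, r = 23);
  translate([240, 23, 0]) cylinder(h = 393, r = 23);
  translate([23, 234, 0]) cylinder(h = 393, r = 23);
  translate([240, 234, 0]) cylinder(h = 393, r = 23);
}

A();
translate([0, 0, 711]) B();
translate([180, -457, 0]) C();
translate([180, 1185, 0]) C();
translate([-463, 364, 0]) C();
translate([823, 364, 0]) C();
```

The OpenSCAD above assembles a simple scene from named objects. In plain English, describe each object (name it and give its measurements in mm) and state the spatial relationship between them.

A is a table with a 623×985 mm rectangular top, 48 mm thick, top surface at z = 711 mm, supported by four round legs of 62 mm diameter, each leg's bounding box inset 52 mm from the nearest pair of top edges, running from the floor.

B is a straight ladder. Two 36×48 mm vertical rails, 1521 mm tall, stand 421 mm apart (outside-to-outside) with their front faces coplanar on the −y side. 4 rungs, each 48 mm deep and 39 mm tall, span between the inner faces of the rails, front faces flush with the rails. The lowest rung's underside is at z = 318 mm and rungs are spaced 328 mm apart (underside to underside).

C is a simple wooden stool: a rectangular seat 263 mm (x) by 257 mm (y), 32 mm thick, top face at z = 425 mm, on four round legs, each 46 mm in diameter. The legs rest on z = 0, each leg's axis is inset half a diameter from the nearest pair of seat edges (so the leg's bounding box is flush with the corner).

The ladder is on top of the table. Four stools sit around the table at the −y, +y, −x, +x sides.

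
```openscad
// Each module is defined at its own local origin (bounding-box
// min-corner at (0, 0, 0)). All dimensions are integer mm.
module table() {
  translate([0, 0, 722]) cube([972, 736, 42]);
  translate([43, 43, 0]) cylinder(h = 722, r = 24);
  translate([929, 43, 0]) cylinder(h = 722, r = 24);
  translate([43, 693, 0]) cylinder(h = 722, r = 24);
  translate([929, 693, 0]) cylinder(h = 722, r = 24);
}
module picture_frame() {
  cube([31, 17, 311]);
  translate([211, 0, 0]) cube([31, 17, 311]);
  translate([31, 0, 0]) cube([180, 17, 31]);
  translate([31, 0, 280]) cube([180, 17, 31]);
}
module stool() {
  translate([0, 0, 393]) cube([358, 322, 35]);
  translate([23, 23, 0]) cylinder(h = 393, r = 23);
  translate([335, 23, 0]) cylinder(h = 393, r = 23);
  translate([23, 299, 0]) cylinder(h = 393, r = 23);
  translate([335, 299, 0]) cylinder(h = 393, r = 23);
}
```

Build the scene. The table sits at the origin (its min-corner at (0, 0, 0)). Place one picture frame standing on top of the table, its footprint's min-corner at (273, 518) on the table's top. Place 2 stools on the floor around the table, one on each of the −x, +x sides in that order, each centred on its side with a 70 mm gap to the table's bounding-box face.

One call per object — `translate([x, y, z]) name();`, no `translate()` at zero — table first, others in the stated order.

table();
translate([273, 518, 764]) picture_frame();
translate([-428, 207, 0]) stool();
translate([1042, 207, 0]) stool();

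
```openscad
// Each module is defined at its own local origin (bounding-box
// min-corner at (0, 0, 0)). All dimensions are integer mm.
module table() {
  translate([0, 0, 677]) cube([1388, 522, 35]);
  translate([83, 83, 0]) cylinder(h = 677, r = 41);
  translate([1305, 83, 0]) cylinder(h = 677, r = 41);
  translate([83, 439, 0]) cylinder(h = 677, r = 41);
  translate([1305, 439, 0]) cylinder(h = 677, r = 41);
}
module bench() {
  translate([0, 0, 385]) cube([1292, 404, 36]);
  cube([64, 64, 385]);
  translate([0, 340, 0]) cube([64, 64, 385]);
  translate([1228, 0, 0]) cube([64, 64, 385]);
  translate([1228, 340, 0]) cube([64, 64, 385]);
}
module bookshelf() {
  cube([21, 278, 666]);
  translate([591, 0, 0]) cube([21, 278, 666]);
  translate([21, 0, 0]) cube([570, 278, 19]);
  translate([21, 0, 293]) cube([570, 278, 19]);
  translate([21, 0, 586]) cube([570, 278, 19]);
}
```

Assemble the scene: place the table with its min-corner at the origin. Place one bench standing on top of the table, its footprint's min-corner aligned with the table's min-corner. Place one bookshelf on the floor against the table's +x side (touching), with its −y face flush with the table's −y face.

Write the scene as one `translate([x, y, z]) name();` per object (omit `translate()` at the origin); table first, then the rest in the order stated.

table();
translate([0, 0, 712]) bench();
translate([1388, 0, 0]) bookshelf();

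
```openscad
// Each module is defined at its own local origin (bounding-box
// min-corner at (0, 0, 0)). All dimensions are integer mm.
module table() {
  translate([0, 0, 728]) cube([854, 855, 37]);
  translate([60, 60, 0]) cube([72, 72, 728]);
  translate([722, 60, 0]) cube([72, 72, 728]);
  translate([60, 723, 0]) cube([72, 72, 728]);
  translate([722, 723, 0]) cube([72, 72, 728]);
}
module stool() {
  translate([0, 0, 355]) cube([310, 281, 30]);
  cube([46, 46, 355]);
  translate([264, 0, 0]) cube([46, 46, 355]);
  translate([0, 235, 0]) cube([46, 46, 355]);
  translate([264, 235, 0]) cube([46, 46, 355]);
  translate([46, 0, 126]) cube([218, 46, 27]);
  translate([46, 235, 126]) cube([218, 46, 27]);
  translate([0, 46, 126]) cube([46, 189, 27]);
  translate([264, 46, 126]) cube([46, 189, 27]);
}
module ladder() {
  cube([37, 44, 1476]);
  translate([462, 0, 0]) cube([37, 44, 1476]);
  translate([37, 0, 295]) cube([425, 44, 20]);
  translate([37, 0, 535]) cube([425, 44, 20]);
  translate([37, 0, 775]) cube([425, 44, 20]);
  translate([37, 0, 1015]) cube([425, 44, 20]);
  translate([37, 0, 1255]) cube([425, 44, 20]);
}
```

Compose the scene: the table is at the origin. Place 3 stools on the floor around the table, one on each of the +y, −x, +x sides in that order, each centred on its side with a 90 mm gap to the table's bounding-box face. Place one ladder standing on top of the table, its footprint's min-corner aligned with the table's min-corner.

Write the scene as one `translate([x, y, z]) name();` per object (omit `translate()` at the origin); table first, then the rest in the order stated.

table();
translate([272, 945, 0]) stool();
translate([-400, 287, 0]) stool();
translate([944, 287, 0]) stool();
translate([0, 0, 765]) ladder();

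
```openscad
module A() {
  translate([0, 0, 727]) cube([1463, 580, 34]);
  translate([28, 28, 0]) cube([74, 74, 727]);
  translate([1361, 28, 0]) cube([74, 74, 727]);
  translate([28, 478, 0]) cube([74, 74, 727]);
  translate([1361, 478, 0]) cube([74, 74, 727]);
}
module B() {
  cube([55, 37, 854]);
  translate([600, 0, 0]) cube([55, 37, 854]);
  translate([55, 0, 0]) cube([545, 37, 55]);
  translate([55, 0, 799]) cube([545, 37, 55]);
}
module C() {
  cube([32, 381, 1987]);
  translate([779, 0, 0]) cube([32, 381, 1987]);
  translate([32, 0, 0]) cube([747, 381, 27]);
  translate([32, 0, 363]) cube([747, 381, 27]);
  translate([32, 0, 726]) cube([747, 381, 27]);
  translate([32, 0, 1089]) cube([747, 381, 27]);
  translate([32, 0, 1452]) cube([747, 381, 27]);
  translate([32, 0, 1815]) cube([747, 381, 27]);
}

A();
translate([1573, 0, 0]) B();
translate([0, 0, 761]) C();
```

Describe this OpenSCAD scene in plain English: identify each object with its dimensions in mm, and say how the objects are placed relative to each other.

A is a table: top 1463 mm (x) × 580 mm (y), 34 mm thick, upper face at z = 761 mm, on four 74×74 mm square legs, each inset 28 mm from the nearest pair of top edges, running from z = 0 to the bottom of the top.

B is a rectangular picture frame lying in the x–z plane (depth along y). The opening is 545 mm wide (x) by 744 mm tall (z), surrounded by a border 55 mm wide on all four sides. The frame is 37 mm deep and is made of two full-height vertical stiles with two horizontal rails fitted between them.

C is a bookshelf 811 mm wide overall, 381 mm deep and 1987 mm tall. The two sides are 32 mm thick vertical panels. 6 horizontal shelves of 27 mm thickness span between the inner faces of the sides; the lowest shelf sits on the floor and shelves are stacked with a clear vertical gap of 336 mm between each pair.

The picture frame is on the floor beside the table on its +x side. The bookshelf is on top of the table.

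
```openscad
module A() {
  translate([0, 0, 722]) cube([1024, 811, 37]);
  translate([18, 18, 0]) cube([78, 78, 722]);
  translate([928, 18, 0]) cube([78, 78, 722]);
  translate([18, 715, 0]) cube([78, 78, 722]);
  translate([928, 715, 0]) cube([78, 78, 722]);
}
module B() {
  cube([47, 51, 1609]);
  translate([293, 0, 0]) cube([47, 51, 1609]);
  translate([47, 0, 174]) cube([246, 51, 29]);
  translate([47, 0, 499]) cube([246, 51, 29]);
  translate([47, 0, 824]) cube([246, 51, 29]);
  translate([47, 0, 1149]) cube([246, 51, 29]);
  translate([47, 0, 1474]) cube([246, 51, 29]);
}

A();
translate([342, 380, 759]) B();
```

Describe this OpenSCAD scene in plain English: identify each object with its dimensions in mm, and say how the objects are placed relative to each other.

A is a rectangular dining table. The top is 1024×811×37 mm with its upper surface at z = 759 mm. It stands on four 78×78 mm square legs, each inset 18 mm from the nearest pair of top edges, running from the floor to the underside of the top.

B is a wooden ladder with two side rails of 47×51 mm section and 1609 mm height, set 340 mm apart overall. Between them run 5 rectangular rungs (51 mm deep, 29 mm thick), front faces flush with the rails' −y face. The bottom of the first rung is 174 mm above the floor and each subsequent rung is 325 mm higher than the one below.

The ladder is on top of the table, centred.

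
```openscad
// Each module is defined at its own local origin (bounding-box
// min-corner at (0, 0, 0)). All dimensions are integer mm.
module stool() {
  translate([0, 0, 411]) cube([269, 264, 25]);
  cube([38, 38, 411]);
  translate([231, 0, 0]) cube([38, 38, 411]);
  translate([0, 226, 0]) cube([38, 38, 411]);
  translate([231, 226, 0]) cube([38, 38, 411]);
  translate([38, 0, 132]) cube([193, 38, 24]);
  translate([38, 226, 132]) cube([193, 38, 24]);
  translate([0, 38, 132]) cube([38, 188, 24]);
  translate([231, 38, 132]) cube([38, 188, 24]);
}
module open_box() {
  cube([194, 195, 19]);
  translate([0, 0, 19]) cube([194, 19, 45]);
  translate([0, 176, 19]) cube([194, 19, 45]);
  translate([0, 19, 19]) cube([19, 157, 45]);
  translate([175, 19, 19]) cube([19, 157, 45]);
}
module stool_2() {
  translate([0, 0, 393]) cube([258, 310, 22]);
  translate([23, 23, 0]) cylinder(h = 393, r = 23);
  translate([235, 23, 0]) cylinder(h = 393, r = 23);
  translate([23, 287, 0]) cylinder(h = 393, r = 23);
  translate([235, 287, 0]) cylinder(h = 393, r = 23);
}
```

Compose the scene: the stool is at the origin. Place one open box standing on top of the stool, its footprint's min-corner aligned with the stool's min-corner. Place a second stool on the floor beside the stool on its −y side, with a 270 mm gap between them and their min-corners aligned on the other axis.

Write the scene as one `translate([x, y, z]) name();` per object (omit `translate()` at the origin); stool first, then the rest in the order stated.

stool();
translate([0, 0, 436]) open_box();
translate([0, -580, 0]) stool_2();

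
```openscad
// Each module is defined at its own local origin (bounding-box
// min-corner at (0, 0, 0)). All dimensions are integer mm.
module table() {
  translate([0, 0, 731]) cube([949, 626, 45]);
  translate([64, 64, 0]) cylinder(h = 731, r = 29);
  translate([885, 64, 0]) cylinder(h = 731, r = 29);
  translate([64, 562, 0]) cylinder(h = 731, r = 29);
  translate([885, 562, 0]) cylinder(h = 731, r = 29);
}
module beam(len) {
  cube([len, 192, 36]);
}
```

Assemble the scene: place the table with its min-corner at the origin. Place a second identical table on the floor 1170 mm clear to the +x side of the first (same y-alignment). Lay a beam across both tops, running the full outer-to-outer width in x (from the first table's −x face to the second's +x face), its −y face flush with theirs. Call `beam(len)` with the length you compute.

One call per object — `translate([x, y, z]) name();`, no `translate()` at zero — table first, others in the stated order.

table();
translate([2119, 0, 0]) table();
translate([0, 0, 776]) beam(3068);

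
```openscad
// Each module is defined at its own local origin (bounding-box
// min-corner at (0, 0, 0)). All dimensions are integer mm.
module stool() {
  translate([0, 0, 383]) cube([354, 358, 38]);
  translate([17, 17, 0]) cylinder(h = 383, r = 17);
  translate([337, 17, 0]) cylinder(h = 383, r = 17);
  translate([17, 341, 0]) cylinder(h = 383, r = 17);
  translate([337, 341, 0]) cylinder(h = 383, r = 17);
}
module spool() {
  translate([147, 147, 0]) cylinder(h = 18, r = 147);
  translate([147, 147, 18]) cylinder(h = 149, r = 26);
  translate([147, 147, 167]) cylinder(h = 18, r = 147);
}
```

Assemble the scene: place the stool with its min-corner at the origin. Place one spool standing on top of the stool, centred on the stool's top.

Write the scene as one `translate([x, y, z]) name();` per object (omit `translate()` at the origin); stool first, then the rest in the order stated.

stool();
translate([30, 32, 421]) spool();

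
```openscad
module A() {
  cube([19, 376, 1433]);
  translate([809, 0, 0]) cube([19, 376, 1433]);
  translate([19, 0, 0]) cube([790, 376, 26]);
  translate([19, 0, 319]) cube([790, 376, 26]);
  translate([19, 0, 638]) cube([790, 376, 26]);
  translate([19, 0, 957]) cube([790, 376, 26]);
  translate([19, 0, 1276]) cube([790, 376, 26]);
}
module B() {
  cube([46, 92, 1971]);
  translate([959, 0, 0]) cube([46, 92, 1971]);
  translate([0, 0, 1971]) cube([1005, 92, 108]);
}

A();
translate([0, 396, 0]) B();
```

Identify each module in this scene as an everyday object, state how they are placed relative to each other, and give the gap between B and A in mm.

A is a bookshelf. B is a door frame. The door frame is on the floor beside the bookshelf on its +y side. The gap between the door frame and the bookshelf is 20 mm.

The door frame's nearest face is 20 mm from the bookshelf's +y face.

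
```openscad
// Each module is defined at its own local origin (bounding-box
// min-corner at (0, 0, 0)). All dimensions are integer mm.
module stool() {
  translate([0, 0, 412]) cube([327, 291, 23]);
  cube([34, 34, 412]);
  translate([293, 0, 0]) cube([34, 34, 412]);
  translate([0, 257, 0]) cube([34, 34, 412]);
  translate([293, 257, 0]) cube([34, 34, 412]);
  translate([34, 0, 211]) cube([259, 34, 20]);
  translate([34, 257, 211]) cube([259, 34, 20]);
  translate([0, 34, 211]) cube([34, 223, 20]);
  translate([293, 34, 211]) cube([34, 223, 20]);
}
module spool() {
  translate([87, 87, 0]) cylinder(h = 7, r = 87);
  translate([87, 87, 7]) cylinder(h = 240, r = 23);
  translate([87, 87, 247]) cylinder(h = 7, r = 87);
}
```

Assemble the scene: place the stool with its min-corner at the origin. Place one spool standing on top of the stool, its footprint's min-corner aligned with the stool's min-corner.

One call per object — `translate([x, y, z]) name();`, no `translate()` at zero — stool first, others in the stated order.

stool();
translate([0, 0, 435]) spool();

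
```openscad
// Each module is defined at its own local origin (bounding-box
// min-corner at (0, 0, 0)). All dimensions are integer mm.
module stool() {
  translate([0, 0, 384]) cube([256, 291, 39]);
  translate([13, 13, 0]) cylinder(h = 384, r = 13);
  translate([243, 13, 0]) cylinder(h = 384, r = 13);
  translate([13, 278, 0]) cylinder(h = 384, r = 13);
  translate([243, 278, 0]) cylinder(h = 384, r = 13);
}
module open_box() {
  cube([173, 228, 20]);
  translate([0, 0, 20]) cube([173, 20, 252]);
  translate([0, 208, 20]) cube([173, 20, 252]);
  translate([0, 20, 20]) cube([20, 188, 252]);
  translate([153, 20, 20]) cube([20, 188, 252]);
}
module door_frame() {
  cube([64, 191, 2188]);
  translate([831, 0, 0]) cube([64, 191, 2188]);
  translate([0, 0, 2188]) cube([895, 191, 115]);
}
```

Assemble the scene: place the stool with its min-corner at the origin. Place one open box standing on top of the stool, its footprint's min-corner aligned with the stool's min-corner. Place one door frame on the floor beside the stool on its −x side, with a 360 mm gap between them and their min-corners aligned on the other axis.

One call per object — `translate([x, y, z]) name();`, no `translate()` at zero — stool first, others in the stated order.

stool();
translate([0, 0, 423]) open_box();
translate([-1255, 0, 0]) door_frame();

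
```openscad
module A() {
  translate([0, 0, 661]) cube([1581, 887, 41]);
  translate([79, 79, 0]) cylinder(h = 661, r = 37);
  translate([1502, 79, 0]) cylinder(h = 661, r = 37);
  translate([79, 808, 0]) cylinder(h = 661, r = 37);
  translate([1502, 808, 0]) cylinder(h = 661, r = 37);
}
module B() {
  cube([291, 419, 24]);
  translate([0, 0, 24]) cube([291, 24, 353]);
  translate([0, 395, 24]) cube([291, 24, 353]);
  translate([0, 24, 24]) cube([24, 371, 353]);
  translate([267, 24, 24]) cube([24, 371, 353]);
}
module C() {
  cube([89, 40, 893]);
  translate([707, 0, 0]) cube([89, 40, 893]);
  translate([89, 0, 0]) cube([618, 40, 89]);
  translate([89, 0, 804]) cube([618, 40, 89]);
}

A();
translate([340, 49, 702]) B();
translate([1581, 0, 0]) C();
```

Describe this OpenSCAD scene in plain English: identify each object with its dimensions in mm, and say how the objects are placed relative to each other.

A is a table: top 1581 mm (x) × 887 mm (y), 41 mm thick, upper face at z = 702 mm, on four round legs of 74 mm diameter, each leg's bounding box inset 42 mm from the nearest pair of top edges, running from z = 0 to the bottom of the top.

B is an open-topped rectangular box: outside dimensions 291×419×377 mm, with a uniform wall and base thickness of 24 mm. The base is a full 291×419 slab on the floor; four walls sit on top of the base. The front and back walls (the −y and +y sides) span the full width; the two side walls fit between them.

C is a rectangular picture frame lying in the x–z plane (depth along y). The opening is 618 mm wide (x) by 715 mm tall (z), surrounded by a border 89 mm wide on all four sides. The frame is 40 mm deep and is made of two full-height vertical stiles with two horizontal rails fitted between them.

The open box is on top of the table. The picture frame is against the table's +x side, with their −y faces flush.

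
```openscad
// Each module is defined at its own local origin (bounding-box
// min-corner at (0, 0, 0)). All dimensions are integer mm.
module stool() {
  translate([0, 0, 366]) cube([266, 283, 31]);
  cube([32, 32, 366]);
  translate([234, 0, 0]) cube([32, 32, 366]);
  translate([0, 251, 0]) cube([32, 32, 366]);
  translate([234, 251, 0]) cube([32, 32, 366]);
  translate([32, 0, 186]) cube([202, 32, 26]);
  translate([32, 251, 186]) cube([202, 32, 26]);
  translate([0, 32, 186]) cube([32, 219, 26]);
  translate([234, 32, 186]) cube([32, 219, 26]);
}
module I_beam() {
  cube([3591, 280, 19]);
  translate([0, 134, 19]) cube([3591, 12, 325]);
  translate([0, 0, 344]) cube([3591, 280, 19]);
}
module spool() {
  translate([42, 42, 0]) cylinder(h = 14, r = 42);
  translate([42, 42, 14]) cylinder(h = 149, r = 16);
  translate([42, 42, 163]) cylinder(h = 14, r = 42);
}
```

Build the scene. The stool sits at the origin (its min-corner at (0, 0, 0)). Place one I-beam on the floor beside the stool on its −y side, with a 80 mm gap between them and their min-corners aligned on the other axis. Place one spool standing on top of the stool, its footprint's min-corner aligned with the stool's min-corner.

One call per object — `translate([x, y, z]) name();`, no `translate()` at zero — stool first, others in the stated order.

stool();
translate([0, -360, 0]) I_beam();
translate([0, 0, 397]) spool();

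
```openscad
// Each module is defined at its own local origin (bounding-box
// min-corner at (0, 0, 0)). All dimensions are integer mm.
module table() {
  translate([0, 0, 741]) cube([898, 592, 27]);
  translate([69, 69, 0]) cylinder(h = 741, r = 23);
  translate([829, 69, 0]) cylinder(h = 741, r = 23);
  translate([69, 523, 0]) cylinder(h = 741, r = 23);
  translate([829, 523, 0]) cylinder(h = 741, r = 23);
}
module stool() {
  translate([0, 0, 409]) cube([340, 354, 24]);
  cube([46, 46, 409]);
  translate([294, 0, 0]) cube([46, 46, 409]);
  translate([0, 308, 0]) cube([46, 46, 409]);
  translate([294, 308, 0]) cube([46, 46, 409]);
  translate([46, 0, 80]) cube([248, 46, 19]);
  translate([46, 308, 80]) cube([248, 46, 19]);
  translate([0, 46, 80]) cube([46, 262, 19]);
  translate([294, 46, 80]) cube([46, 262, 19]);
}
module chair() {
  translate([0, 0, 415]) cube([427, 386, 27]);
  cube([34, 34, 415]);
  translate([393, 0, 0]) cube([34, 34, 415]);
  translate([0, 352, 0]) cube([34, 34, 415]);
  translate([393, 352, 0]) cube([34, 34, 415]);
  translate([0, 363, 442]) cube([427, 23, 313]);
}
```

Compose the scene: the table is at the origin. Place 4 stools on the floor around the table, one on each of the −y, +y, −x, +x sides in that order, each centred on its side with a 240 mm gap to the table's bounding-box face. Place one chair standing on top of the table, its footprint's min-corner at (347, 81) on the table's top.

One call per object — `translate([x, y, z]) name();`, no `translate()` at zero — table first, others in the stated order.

table();
translate([279, -594, 0]) stool();
translate([279, 832, 0]) stool();
translate([-580, 119, 0]) stool();
translate([1138, 119, 0]) stool();
translate([347, 81, 768]) chair();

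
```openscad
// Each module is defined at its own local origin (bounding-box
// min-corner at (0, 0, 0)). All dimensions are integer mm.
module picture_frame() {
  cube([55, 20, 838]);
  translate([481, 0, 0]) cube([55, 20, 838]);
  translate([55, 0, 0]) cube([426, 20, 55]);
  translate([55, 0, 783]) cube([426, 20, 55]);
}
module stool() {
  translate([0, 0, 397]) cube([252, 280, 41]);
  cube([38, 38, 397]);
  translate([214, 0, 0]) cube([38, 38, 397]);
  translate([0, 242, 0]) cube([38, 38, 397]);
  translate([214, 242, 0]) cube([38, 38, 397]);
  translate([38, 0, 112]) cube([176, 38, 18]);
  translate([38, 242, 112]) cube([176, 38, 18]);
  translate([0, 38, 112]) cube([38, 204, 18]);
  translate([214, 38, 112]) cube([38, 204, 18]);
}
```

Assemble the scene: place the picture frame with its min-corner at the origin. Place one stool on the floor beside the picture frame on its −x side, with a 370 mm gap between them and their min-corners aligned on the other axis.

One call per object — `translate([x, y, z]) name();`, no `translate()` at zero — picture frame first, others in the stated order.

picture_frame();
translate([-622, 0, 0]) stool();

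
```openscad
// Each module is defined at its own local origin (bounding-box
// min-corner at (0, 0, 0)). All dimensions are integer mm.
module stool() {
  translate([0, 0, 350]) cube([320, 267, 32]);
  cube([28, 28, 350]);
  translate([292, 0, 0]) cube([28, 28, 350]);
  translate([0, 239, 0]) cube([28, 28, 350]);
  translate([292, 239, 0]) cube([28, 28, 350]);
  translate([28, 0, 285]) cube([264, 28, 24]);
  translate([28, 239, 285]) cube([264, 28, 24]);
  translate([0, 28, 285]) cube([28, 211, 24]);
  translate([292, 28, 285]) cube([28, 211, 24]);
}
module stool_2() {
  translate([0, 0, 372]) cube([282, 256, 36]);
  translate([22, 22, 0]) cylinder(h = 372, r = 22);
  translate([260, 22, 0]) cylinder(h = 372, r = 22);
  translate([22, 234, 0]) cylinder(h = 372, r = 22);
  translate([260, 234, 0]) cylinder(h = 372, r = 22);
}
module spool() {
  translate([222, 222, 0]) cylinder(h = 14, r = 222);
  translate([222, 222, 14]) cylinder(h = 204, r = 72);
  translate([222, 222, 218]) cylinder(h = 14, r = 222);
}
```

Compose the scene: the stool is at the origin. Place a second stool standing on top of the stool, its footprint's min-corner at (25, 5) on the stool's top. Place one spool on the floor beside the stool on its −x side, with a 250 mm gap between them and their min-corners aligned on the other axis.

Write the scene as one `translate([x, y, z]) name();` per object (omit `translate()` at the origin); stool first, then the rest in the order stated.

stool();
translate([25, 5, 382]) stool_2();
translate([-694, 0, 0]) spool();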